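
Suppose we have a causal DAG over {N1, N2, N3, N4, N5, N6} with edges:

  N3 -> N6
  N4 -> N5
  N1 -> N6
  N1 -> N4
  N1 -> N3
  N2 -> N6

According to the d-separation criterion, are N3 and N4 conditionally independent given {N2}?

2 paths connect N3 and N4; each must be blocked for d-separation to hold:
Path 1: N3 → N6 ← N1 → N4
  N6 is a collider here and neither N6 nor any of its descendants is conditioned on, so the collider stays closed — the path is blocked at N6.
Path 2: N3 ← N1 → N4
  N1 is a fork and N1 is not conditioned on — no node blocks this path, so it is active.
Because an active path exists, N3 and N4 are not d-separated.

No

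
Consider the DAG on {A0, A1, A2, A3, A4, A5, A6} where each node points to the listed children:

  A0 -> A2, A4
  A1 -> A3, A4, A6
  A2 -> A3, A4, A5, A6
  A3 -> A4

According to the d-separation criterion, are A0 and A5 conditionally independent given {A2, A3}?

Yes

There are 6 undirected paths between A0 and A5; checking each against the conditioning set {A2, A3}:
  1. A0 → A4 ← A3 ← A1 → A6 ← A2 → A5 — A4:collider[blocks]; A3:chain[blocks]; A1:fork[open]; A6:collider[blocks]; A2:fork[blocks] ⇒ blocked
  2. A0 → A4 ← A3 ← A2 → A5 — A4:collider[blocks]; A3:chain[blocks]; A2:fork[blocks] ⇒ blocked
  3. A0 → A4 ← A1 → A3 ← A2 → A5 — A4:collider[blocks]; A1:fork[open]; A3:collider[open]; A2:fork[blocks] ⇒ blocked
  4. A0 → A4 ← A1 → A6 ← A2 → A5 — A4:collider[blocks]; A1:fork[open]; A6:collider[blocks]; A2:fork[blocks] ⇒ blocked
  5. A0 → A4 ← A2 → A5 — A4:collider[blocks]; A2:fork[blocks] ⇒ blocked
  6. A0 → A2 → A5 — A2:chain[blocks] ⇒ blocked
All paths are blocked; A0 ⊥ A5 | {A2, A3} holds.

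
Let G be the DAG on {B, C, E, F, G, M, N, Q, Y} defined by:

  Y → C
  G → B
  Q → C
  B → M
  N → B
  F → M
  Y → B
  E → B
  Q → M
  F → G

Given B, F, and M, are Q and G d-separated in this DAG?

Yes — Q and G are d-separated given {B, F, M}.

4 paths connect Q and G; each must be blocked for d-separation to hold:
Path 1: Q → C ← Y → B ← G
  C is a collider here and neither C nor any of its descendants is conditioned on, so the collider stays closed — the path is blocked at C.
Path 2: Q → C ← Y → B → M ← F → G
  C is a collider here and neither C nor any of its descendants is conditioned on, so the collider stays closed — the path is blocked at C.
Path 3: Q → M ← F → G
  F is a fork here and F is conditioned on, so the path is blocked at F.
Path 4: Q → M ← B ← G
  B is a chain here and B is conditioned on, so the path is blocked at B.
Since every path is blocked, d-separation holds.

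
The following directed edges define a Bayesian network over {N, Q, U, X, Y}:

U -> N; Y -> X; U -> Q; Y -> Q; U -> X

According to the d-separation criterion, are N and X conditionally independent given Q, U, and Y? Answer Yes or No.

Yes

Enumerating the 2 paths from N to X and testing each for blocking by {Q, U, Y}:
  1. N ← U → Q ← Y → X — U:fork[blocks]; Q:collider[open]; Y:fork[blocks] ⇒ blocked
  2. N ← U → X — U:fork[blocks] ⇒ blocked
All paths are blocked; N ⊥ X | {Q, U, Y} holds.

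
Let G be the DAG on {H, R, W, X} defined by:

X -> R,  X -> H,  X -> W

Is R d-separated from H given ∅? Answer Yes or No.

No

There is one path between R and H:
Path 1: R ← X → H
  X is a fork and X is not conditioned on — no node blocks this path, so it is active.
Because an active path exists, R and H are not d-separated.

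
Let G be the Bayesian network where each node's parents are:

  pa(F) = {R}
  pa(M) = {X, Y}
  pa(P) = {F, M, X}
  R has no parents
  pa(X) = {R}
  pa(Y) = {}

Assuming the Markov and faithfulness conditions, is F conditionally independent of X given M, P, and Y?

3 paths connect F and X; each must be blocked for d-separation to hold:
  1. F → P ← X — P:collider[open] ⇒ active
  2. F → P ← M ← X — P:collider[open]; M:chain[blocks] ⇒ blocked
  3. F ← R → X — R:fork[open] ⇒ active
Because an active path exists, F and X are not d-separated.

No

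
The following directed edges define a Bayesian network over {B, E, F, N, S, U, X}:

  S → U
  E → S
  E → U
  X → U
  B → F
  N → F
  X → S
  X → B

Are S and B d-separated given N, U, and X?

Yes — S and B are d-separated given {N, U, X}.

3 paths connect S and B; each must be blocked for d-separation to hold:
Path 1: S ← X → B
  X is a fork here and X is conditioned on, so the path is blocked at X.
Path 2: S → U ← X → B
  X is a fork here and X is conditioned on, so the path is blocked at X.
Path 3: S ← E → U ← X → B
  X is a fork here and X is conditioned on, so the path is blocked at X.
Every path is blocked, so S and B are d-separated given {N, U, X}.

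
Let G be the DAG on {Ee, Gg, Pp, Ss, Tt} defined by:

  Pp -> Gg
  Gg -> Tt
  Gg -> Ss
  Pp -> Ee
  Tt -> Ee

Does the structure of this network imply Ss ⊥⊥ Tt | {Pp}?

There are 2 undirected paths between Ss and Tt; checking each against the conditioning set {Pp}:
  1. Ss ← Gg → Tt — Gg:fork[open] ⇒ active
  2. Ss ← Gg ← Pp → Ee ← Tt — Gg:chain[open]; Pp:fork[blocks]; Ee:collider[blocks] ⇒ blocked
At least one path is unblocked, so d-separation fails.

No — Ss and Tt are not d-separated given {Pp}.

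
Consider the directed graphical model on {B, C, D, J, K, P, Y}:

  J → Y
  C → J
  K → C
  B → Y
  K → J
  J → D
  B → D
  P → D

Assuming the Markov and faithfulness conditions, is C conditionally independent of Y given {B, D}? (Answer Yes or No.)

There are 4 undirected paths between C and Y; checking each against the conditioning set {B, D}:
Path 1: C → J → D ← B → Y
  B is a fork here and B is conditioned on, so the path is blocked at B.
Path 2: C → J → Y
  J is a chain and J is not conditioned on — no node blocks this path, so it is active.
Path 3: C ← K → J → D ← B → Y
  B is a fork here and B is conditioned on, so the path is blocked at B.
Path 4: C ← K → J → Y
  K is a fork and K is not conditioned on; J is a chain and J is not conditioned on — no node blocks this path, so it is active.
Since the path C → J → Y is active, C and Y are not d-separated given {B, D}.

No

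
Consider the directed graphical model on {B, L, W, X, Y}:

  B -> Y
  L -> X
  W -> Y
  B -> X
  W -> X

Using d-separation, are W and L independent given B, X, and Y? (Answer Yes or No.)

2 paths connect W and L; each must be blocked for d-separation to hold:
  1. W → X ← L — X:collider[open] ⇒ active
  2. W → Y ← B → X ← L — Y:collider[open]; B:fork[blocks]; X:collider[open] ⇒ blocked
At least one path is unblocked, so d-separation fails.

No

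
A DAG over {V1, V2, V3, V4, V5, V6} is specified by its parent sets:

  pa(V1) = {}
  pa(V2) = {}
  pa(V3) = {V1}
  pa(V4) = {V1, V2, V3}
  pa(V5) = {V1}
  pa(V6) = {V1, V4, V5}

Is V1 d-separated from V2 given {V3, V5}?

Yes

We examine all 4 paths between V1 and V2:
Path 1: V1 → V4 ← V2
  V4 is a collider here and neither V4 nor any of its descendants is conditioned on, so the collider stays closed — the path is blocked at V4.
Path 2: V1 → V3 → V4 ← V2
  V3 is a chain here and V3 is conditioned on, so the path is blocked at V3.
Path 3: V1 → V5 → V6 ← V4 ← V2
  V5 is a chain here and V5 is conditioned on, so the path is blocked at V5.
Path 4: V1 → V6 ← V4 ← V2
  V6 is a collider here and neither V6 nor any of its descendants is conditioned on, so the collider stays closed — the path is blocked at V6.
All paths are blocked; V1 ⊥ V2 | {V3, V5} holds.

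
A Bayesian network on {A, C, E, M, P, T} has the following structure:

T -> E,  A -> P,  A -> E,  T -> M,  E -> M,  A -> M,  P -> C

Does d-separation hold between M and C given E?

3 paths connect M and C; each must be blocked for d-separation to hold:
Path 1: M ← A → P → C
  A is a fork and A is not conditioned on; P is a chain and P is not conditioned on — no node blocks this path, so it is active.
Path 2: M ← E ← A → P → C
  E is a chain here and E is conditioned on, so the path is blocked at E.
Path 3: M ← T → E ← A → P → C
  T is a fork and T is not conditioned on; E is a collider and E is conditioned on, which opens it; A is a fork and A is not conditioned on; P is a chain and P is not conditioned on — no node blocks this path, so it is active.
Because an active path exists, M and C are not d-separated.

No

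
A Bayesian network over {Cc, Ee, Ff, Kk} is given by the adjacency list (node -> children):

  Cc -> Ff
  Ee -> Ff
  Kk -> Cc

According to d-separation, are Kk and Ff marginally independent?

No

The only undirected path from Kk to Ff is:
  1. Kk → Cc → Ff — Cc:chain[open] ⇒ active
Since the path Kk → Cc → Ff is active, Kk and Ff are not d-separated given ∅.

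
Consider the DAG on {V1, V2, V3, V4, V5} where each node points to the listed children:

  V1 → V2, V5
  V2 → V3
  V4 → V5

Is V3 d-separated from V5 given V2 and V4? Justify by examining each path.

Yes

The only undirected path from V3 to V5 is:
Path 1: V3 ← V2 ← V1 → V5
  V2 is a chain here and V2 is conditioned on, so the path is blocked at V2.
Every path is blocked, so V3 and V5 are d-separated given {V2, V4}.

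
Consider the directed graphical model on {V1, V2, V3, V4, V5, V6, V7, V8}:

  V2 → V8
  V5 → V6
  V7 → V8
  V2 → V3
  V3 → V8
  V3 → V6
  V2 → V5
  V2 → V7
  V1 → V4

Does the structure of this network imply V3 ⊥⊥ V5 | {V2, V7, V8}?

Enumerating the 4 paths from V3 to V5 and testing each for blocking by {V2, V7, V8}:
Path 1: V3 → V8 ← V7 ← V2 → V5
  V7 is a chain here and V7 is conditioned on, so the path is blocked at V7.
Path 2: V3 → V8 ← V2 → V5
  V2 is a fork here and V2 is conditioned on, so the path is blocked at V2.
Path 3: V3 ← V2 → V5
  V2 is a fork here and V2 is conditioned on, so the path is blocked at V2.
Path 4: V3 → V6 ← V5
  V6 is a collider here and neither V6 nor any of its descendants is conditioned on, so the collider stays closed — the path is blocked at V6.
Since every path is blocked, d-separation holds.

Yes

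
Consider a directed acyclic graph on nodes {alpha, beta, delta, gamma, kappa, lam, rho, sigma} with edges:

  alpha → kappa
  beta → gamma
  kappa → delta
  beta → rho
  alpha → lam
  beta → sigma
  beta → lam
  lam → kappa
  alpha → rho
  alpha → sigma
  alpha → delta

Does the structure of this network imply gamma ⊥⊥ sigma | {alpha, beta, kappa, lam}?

There are 5 undirected paths between gamma and sigma; checking each against the conditioning set {alpha, beta, kappa, lam}:
  1. gamma ← beta → sigma — beta:fork[blocks] ⇒ blocked
  2. gamma ← beta → lam ← alpha → sigma — beta:fork[blocks]; lam:collider[open]; alpha:fork[blocks] ⇒ blocked
  3. gamma ← beta → lam → kappa → delta ← alpha → sigma — beta:fork[blocks]; lam:chain[blocks]; kappa:chain[blocks]; delta:collider[blocks]; alpha:fork[blocks] ⇒ blocked
  4. gamma ← beta → lam → kappa ← alpha → sigma — beta:fork[blocks]; lam:chain[blocks]; kappa:collider[open]; alpha:fork[blocks] ⇒ blocked
  5. gamma ← beta → rho ← alpha → sigma — beta:fork[blocks]; rho:collider[blocks]; alpha:fork[blocks] ⇒ blocked
Every path is blocked, so gamma and sigma are d-separated given {alpha, beta, kappa, lam}.

Yes — gamma and sigma are d-separated given {alpha, beta, kappa, lam}.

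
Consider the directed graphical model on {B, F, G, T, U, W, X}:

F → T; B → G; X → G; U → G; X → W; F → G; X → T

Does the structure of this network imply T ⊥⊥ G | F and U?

No

2 paths connect T and G; each must be blocked for d-separation to hold:
Path 1: T ← F → G
  F is a fork here and F is conditioned on, so the path is blocked at F.
Path 2: T ← X → G
  X is a fork and X is not conditioned on — no node blocks this path, so it is active.
Since the path T ← X → G is active, T and G are not d-separated given {F, U}.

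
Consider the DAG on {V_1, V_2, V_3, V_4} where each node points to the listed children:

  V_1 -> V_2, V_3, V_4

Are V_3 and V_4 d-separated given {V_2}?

Only one path connects V_3 and V_4:
Path 1: V_3 ← V_1 → V_4
  V_1 is a fork and V_1 is not conditioned on — no node blocks this path, so it is active.
Because an active path exists, V_3 and V_4 are not d-separated.

No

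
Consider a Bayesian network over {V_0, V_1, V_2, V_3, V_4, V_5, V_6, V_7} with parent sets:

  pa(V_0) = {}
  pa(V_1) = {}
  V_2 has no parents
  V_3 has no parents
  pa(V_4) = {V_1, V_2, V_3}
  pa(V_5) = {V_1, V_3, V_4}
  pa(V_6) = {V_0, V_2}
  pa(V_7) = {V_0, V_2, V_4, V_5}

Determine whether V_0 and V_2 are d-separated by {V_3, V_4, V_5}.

We examine all 6 paths between V_0 and V_2:
  1. V_0 → V_6 ← V_2 — V_6:collider[blocks] ⇒ blocked
  2. V_0 → V_7 ← V_4 ← V_2 — V_7:collider[blocks]; V_4:chain[blocks] ⇒ blocked
  3. V_0 → V_7 ← V_2 — V_7:collider[blocks] ⇒ blocked
  4. V_0 → V_7 ← V_5 ← V_4 ← V_2 — V_7:collider[blocks]; V_5:chain[blocks]; V_4:chain[blocks] ⇒ blocked
  5. V_0 → V_7 ← V_5 ← V_1 → V_4 ← V_2 — V_7:collider[blocks]; V_5:chain[blocks]; V_1:fork[open]; V_4:collider[open] ⇒ blocked
  6. V_0 → V_7 ← V_5 ← V_3 → V_4 ← V_2 — V_7:collider[blocks]; V_5:chain[blocks]; V_3:fork[blocks]; V_4:collider[open] ⇒ blocked
Every path is blocked, so V_0 and V_2 are d-separated given {V_3, V_4, V_5}.

Yes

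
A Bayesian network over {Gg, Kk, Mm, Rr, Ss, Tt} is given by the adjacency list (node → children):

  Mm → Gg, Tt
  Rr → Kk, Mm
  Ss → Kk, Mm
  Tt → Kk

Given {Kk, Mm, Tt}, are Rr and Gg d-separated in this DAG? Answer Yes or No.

Yes

3 paths connect Rr and Gg; each must be blocked for d-separation to hold:
Path 1: Rr → Mm → Gg
  Mm is a chain here and Mm is conditioned on, so the path is blocked at Mm.
Path 2: Rr → Kk ← Ss → Mm → Gg
  Mm is a chain here and Mm is conditioned on, so the path is blocked at Mm.
Path 3: Rr → Kk ← Tt ← Mm → Gg
  Tt is a chain here and Tt is conditioned on, so the path is blocked at Tt.
Every path is blocked, so Rr and Gg are d-separated given {Kk, Mm, Tt}.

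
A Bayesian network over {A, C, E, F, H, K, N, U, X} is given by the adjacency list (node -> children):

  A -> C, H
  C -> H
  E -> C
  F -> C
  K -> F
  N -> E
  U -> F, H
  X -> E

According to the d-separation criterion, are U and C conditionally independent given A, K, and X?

We examine all 3 paths between U and C:
  1. U → F → C — F:chain[open] ⇒ active
  2. U → H ← C — H:collider[blocks] ⇒ blocked
  3. U → H ← A → C — H:collider[blocks]; A:fork[blocks] ⇒ blocked
At least one path is unblocked, so d-separation fails.

No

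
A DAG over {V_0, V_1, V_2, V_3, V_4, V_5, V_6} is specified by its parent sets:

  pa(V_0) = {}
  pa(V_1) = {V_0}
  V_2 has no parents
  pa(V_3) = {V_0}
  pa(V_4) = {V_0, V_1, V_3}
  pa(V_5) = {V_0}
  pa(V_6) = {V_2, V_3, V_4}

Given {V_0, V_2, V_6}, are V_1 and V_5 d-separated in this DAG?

Yes

4 paths connect V_1 and V_5; each must be blocked for d-separation to hold:
Path 1: V_1 → V_4 ← V_0 → V_5
  V_0 is a fork here and V_0 is conditioned on, so the path is blocked at V_0.
Path 2: V_1 → V_4 ← V_3 ← V_0 → V_5
  V_0 is a fork here and V_0 is conditioned on, so the path is blocked at V_0.
Path 3: V_1 → V_4 → V_6 ← V_3 ← V_0 → V_5
  V_0 is a fork here and V_0 is conditioned on, so the path is blocked at V_0.
Path 4: V_1 ← V_0 → V_5
  V_0 is a fork here and V_0 is conditioned on, so the path is blocked at V_0.
Since every path is blocked, d-separation holds.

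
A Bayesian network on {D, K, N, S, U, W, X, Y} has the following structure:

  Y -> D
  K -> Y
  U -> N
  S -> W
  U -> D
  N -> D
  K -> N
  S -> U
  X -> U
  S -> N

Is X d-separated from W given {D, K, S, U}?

Enumerating the 4 paths from X to W and testing each for blocking by {D, K, S, U}:
Path 1: X → U → D ← Y ← K → N ← S → W
  U is a chain here and U is conditioned on, so the path is blocked at U.
Path 2: X → U → D ← N ← S → W
  U is a chain here and U is conditioned on, so the path is blocked at U.
Path 3: X → U → N ← S → W
  U is a chain here and U is conditioned on, so the path is blocked at U.
Path 4: X → U ← S → W
  S is a fork here and S is conditioned on, so the path is blocked at S.
Since every path is blocked, d-separation holds.

Yes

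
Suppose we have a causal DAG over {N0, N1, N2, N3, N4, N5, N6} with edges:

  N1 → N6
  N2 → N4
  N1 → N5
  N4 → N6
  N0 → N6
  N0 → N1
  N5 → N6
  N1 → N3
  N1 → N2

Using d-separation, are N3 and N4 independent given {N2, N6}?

We examine all 4 paths between N3 and N4:
Path 1: N3 ← N1 → N5 → N6 ← N4
  N1 is a fork and N1 is not conditioned on; N5 is a chain and N5 is not conditioned on; N6 is a collider and N6 is conditioned on, which opens it — no node blocks this path, so it is active.
Path 2: N3 ← N1 → N2 → N4
  N2 is a chain here and N2 is conditioned on, so the path is blocked at N2.
Path 3: N3 ← N1 → N6 ← N4
  N1 is a fork and N1 is not conditioned on; N6 is a collider and N6 is conditioned on, which opens it — no node blocks this path, so it is active.
Path 4: N3 ← N1 ← N0 → N6 ← N4
  N1 is a chain and N1 is not conditioned on; N0 is a fork and N0 is not conditioned on; N6 is a collider and N6 is conditioned on, which opens it — no node blocks this path, so it is active.
Because an active path exists, N3 and N4 are not d-separated.

No — N3 and N4 are not d-separated given {N2, N6}.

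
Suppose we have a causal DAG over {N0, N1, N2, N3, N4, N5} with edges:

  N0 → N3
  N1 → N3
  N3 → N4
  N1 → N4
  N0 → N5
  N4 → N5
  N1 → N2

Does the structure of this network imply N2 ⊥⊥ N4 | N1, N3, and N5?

There are 3 undirected paths between N2 and N4; checking each against the conditioning set {N1, N3, N5}:
  1. N2 ← N1 → N4 — N1:fork[blocks] ⇒ blocked
  2. N2 ← N1 → N3 ← N0 → N5 ← N4 — N1:fork[blocks]; N3:collider[open]; N0:fork[open]; N5:collider[open] ⇒ blocked
  3. N2 ← N1 → N3 → N4 — N1:fork[blocks]; N3:chain[blocks] ⇒ blocked
All paths are blocked; N2 ⊥ N4 | {N1, N3, N5} holds.

Yes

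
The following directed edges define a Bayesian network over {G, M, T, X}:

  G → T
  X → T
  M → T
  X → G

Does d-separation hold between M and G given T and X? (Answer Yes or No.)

No

Enumerating the 2 paths from M to G and testing each for blocking by {T, X}:
Path 1: M → T ← G
  T is a collider and T is conditioned on, which opens it — no node blocks this path, so it is active.
Path 2: M → T ← X → G
  X is a fork here and X is conditioned on, so the path is blocked at X.
Because an active path exists, M and G are not d-separated.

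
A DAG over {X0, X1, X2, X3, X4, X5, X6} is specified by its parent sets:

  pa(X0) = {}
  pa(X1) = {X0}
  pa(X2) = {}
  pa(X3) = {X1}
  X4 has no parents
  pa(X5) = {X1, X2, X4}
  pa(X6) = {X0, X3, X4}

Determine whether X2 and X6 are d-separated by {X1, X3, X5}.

Enumerating the 3 paths from X2 to X6 and testing each for blocking by {X1, X3, X5}:
Path 1: X2 → X5 ← X1 ← X0 → X6
  X1 is a chain here and X1 is conditioned on, so the path is blocked at X1.
Path 2: X2 → X5 ← X1 → X3 → X6
  X1 is a fork here and X1 is conditioned on, so the path is blocked at X1.
Path 3: X2 → X5 ← X4 → X6
  X5 is a collider and X5 is conditioned on, which opens it; X4 is a fork and X4 is not conditioned on — no node blocks this path, so it is active.
Since the path X2 → X5 ← X4 → X6 is active, X2 and X6 are not d-separated given {X1, X3, X5}.

No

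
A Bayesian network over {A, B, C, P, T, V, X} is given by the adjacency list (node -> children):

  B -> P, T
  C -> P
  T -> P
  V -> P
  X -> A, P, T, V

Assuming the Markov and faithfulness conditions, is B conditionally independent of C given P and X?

We examine all 4 paths between B and C:
Path 1: B → T ← X → P ← C
  X is a fork here and X is conditioned on, so the path is blocked at X.
Path 2: B → T ← X → V → P ← C
  X is a fork here and X is conditioned on, so the path is blocked at X.
Path 3: B → T → P ← C
  T is a chain and T is not conditioned on; P is a collider and P is conditioned on, which opens it — no node blocks this path, so it is active.
Path 4: B → P ← C
  P is a collider and P is conditioned on, which opens it — no node blocks this path, so it is active.
Since the path B → T → P ← C is active, B and C are not d-separated given {P, X}.

No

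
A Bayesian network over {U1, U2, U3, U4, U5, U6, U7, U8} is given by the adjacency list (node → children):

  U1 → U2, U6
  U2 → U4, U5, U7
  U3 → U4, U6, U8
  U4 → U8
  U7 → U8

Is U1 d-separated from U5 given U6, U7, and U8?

No

There are 5 undirected paths between U1 and U5; checking each against the conditioning set {U6, U7, U8}:
Path 1: U1 → U6 ← U3 → U8 ← U7 ← U2 → U5
  U7 is a chain here and U7 is conditioned on, so the path is blocked at U7.
Path 2: U1 → U6 ← U3 → U8 ← U4 ← U2 → U5
  U6 is a collider and U6 is conditioned on, which opens it; U3 is a fork and U3 is not conditioned on; U8 is a collider and U8 is conditioned on, which opens it; U4 is a chain and U4 is not conditioned on; U2 is a fork and U2 is not conditioned on — no node blocks this path, so it is active.
Path 3: U1 → U6 ← U3 → U4 → U8 ← U7 ← U2 → U5
  U7 is a chain here and U7 is conditioned on, so the path is blocked at U7.
Path 4: U1 → U6 ← U3 → U4 ← U2 → U5
  U6 is a collider and U6 is conditioned on, which opens it; U3 is a fork and U3 is not conditioned on; U4 is a collider and its descendant U8 is conditioned on, which opens it; U2 is a fork and U2 is not conditioned on — no node blocks this path, so it is active.
Path 5: U1 → U2 → U5
  U2 is a chain and U2 is not conditioned on — no node blocks this path, so it is active.
At least one path is unblocked, so d-separation fails.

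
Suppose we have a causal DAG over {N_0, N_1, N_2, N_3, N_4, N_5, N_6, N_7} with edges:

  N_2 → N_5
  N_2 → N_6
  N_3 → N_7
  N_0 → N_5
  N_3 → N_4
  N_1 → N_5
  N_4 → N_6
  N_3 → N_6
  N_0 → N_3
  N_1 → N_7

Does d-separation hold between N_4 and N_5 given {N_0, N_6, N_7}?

6 paths connect N_4 and N_5; each must be blocked for d-separation to hold:
Path 1: N_4 ← N_3 → N_6 ← N_2 → N_5
  N_3 is a fork and N_3 is not conditioned on; N_6 is a collider and N_6 is conditioned on, which opens it; N_2 is a fork and N_2 is not conditioned on — no node blocks this path, so it is active.
Path 2: N_4 ← N_3 ← N_0 → N_5
  N_0 is a fork here and N_0 is conditioned on, so the path is blocked at N_0.
Path 3: N_4 ← N_3 → N_7 ← N_1 → N_5
  N_3 is a fork and N_3 is not conditioned on; N_7 is a collider and N_7 is conditioned on, which opens it; N_1 is a fork and N_1 is not conditioned on — no node blocks this path, so it is active.
Path 4: N_4 → N_6 ← N_3 ← N_0 → N_5
  N_0 is a fork here and N_0 is conditioned on, so the path is blocked at N_0.
Path 5: N_4 → N_6 ← N_3 → N_7 ← N_1 → N_5
  N_6 is a collider and N_6 is conditioned on, which opens it; N_3 is a fork and N_3 is not conditioned on; N_7 is a collider and N_7 is conditioned on, which opens it; N_1 is a fork and N_1 is not conditioned on — no node blocks this path, so it is active.
Path 6: N_4 → N_6 ← N_2 → N_5
  N_6 is a collider and N_6 is conditioned on, which opens it; N_2 is a fork and N_2 is not conditioned on — no node blocks this path, so it is active.
Because an active path exists, N_4 and N_5 are not d-separated.

No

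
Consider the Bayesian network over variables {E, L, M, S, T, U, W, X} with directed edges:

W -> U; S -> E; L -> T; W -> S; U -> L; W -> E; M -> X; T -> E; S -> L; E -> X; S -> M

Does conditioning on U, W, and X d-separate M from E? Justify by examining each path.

No

6 paths connect M and E; each must be blocked for d-separation to hold:
Path 1: M → X ← E
  X is a collider and X is conditioned on, which opens it — no node blocks this path, so it is active.
Path 2: M ← S → L → T → E
  S is a fork and S is not conditioned on; L is a chain and L is not conditioned on; T is a chain and T is not conditioned on — no node blocks this path, so it is active.
Path 3: M ← S → L ← U ← W → E
  U is a chain here and U is conditioned on, so the path is blocked at U.
Path 4: M ← S → E
  S is a fork and S is not conditioned on — no node blocks this path, so it is active.
Path 5: M ← S ← W → E
  W is a fork here and W is conditioned on, so the path is blocked at W.
Path 6: M ← S ← W → U → L → T → E
  W is a fork here and W is conditioned on, so the path is blocked at W.
Since the path M → X ← E is active, M and E are not d-separated given {U, W, X}.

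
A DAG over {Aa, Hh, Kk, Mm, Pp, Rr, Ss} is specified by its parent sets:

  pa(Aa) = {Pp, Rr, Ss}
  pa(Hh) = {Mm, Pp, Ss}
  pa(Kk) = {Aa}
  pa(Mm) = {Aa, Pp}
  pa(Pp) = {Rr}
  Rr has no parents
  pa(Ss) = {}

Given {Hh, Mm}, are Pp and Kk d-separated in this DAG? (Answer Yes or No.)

No

Enumerating the 6 paths from Pp to Kk and testing each for blocking by {Hh, Mm}:
  1. Pp → Hh ← Mm ← Aa → Kk — Hh:collider[open]; Mm:chain[blocks]; Aa:fork[open] ⇒ blocked
  2. Pp → Hh ← Ss → Aa → Kk — Hh:collider[open]; Ss:fork[open]; Aa:chain[open] ⇒ active
  3. Pp → Mm → Hh ← Ss → Aa → Kk — Mm:chain[blocks]; Hh:collider[open]; Ss:fork[open]; Aa:chain[open] ⇒ blocked
  4. Pp → Mm ← Aa → Kk — Mm:collider[open]; Aa:fork[open] ⇒ active
  5. Pp ← Rr → Aa → Kk — Rr:fork[open]; Aa:chain[open] ⇒ active
  6. Pp → Aa → Kk — Aa:chain[open] ⇒ active
At least one path is unblocked, so d-separation fails.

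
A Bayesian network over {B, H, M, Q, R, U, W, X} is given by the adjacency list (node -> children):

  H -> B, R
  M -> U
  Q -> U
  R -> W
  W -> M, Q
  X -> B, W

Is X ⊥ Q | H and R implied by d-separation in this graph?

No

4 paths connect X and Q; each must be blocked for d-separation to hold:
Path 1: X → W → Q
  W is a chain and W is not conditioned on — no node blocks this path, so it is active.
Path 2: X → W → M → U ← Q
  U is a collider here and neither U nor any of its descendants is conditioned on, so the collider stays closed — the path is blocked at U.
Path 3: X → B ← H → R → W → Q
  B is a collider here and neither B nor any of its descendants is conditioned on, so the collider stays closed — the path is blocked at B.
Path 4: X → B ← H → R → W → M → U ← Q
  B is a collider here and neither B nor any of its descendants is conditioned on, so the collider stays closed — the path is blocked at B.
Because an active path exists, X and Q are not d-separated.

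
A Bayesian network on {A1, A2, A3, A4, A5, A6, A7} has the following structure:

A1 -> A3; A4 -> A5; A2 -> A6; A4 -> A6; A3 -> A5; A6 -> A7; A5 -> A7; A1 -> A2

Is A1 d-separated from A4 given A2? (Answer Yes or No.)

Enumerating the 4 paths from A1 to A4 and testing each for blocking by {A2}:
Path 1: A1 → A3 → A5 ← A4
  A5 is a collider here and neither A5 nor any of its descendants is conditioned on, so the collider stays closed — the path is blocked at A5.
Path 2: A1 → A3 → A5 → A7 ← A6 ← A4
  A7 is a collider here and neither A7 nor any of its descendants is conditioned on, so the collider stays closed — the path is blocked at A7.
Path 3: A1 → A2 → A6 ← A4
  A2 is a chain here and A2 is conditioned on, so the path is blocked at A2.
Path 4: A1 → A2 → A6 → A7 ← A5 ← A4
  A2 is a chain here and A2 is conditioned on, so the path is blocked at A2.
All paths are blocked; A1 ⊥ A4 | {A2} holds.

Yes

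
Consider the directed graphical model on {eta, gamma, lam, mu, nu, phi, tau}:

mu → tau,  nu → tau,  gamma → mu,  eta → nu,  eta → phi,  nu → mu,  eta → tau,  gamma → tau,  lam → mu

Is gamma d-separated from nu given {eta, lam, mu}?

6 paths connect gamma and nu; each must be blocked for d-separation to hold:
Path 1: gamma → mu → tau ← eta → nu
  mu is a chain here and mu is conditioned on, so the path is blocked at mu.
Path 2: gamma → mu → tau ← nu
  mu is a chain here and mu is conditioned on, so the path is blocked at mu.
Path 3: gamma → mu ← nu
  mu is a collider and mu is conditioned on, which opens it — no node blocks this path, so it is active.
Path 4: gamma → tau ← eta → nu
  tau is a collider here and neither tau nor any of its descendants is conditioned on, so the collider stays closed — the path is blocked at tau.
Path 5: gamma → tau ← mu ← nu
  tau is a collider here and neither tau nor any of its descendants is conditioned on, so the collider stays closed — the path is blocked at tau.
Path 6: gamma → tau ← nu
  tau is a collider here and neither tau nor any of its descendants is conditioned on, so the collider stays closed — the path is blocked at tau.
Since the path gamma → mu ← nu is active, gamma and nu are not d-separated given {eta, lam, mu}.

No — gamma and nu are not d-separated given {eta, lam, mu}.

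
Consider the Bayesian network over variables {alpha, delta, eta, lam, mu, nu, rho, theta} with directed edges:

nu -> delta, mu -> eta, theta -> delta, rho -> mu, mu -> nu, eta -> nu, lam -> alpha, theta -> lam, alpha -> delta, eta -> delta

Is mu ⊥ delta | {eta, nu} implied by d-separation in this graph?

Yes

4 paths connect mu and delta; each must be blocked for d-separation to hold:
Path 1: mu → eta → nu → delta
  eta is a chain here and eta is conditioned on, so the path is blocked at eta.
Path 2: mu → eta → delta
  eta is a chain here and eta is conditioned on, so the path is blocked at eta.
Path 3: mu → nu ← eta → delta
  eta is a fork here and eta is conditioned on, so the path is blocked at eta.
Path 4: mu → nu → delta
  nu is a chain here and nu is conditioned on, so the path is blocked at nu.
Since every path is blocked, d-separation holds.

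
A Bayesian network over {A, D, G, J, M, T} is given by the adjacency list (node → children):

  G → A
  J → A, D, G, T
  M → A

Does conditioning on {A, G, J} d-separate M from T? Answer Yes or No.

We examine all 2 paths between M and T:
  1. M → A ← J → T — A:collider[open]; J:fork[blocks] ⇒ blocked
  2. M → A ← G ← J → T — A:collider[open]; G:chain[blocks]; J:fork[blocks] ⇒ blocked
All paths are blocked; M ⊥ T | {A, G, J} holds.

Yes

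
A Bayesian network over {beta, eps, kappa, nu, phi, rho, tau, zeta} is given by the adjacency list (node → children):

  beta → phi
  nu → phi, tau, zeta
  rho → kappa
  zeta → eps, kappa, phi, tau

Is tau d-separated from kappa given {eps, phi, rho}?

No

3 paths connect tau and kappa; each must be blocked for d-separation to hold:
Path 1: tau ← zeta → kappa
  zeta is a fork and zeta is not conditioned on — no node blocks this path, so it is active.
Path 2: tau ← nu → zeta → kappa
  nu is a fork and nu is not conditioned on; zeta is a chain and zeta is not conditioned on — no node blocks this path, so it is active.
Path 3: tau ← nu → phi ← zeta → kappa
  nu is a fork and nu is not conditioned on; phi is a collider and phi is conditioned on, which opens it; zeta is a fork and zeta is not conditioned on — no node blocks this path, so it is active.
At least one path is unblocked, so d-separation fails.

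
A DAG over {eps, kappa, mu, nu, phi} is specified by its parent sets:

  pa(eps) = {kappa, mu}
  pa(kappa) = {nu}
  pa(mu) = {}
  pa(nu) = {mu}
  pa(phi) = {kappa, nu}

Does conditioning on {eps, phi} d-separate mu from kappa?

No

There are 3 undirected paths between mu and kappa; checking each against the conditioning set {eps, phi}:
  1. mu → nu → phi ← kappa — nu:chain[open]; phi:collider[open] ⇒ active
  2. mu → nu → kappa — nu:chain[open] ⇒ active
  3. mu → eps ← kappa — eps:collider[open] ⇒ active
Since the path mu → nu → phi ← kappa is active, mu and kappa are not d-separated given {eps, phi}.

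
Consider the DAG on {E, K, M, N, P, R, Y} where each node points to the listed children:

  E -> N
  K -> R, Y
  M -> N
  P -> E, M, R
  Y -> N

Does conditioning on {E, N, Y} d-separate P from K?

We examine all 3 paths between P and K:
  1. P → E → N ← Y ← K — E:chain[blocks]; N:collider[open]; Y:chain[blocks] ⇒ blocked
  2. P → M → N ← Y ← K — M:chain[open]; N:collider[open]; Y:chain[blocks] ⇒ blocked
  3. P → R ← K — R:collider[blocks] ⇒ blocked
All paths are blocked; P ⊥ K | {E, N, Y} holds.

Yes — P and K are d-separated given {E, N, Y}.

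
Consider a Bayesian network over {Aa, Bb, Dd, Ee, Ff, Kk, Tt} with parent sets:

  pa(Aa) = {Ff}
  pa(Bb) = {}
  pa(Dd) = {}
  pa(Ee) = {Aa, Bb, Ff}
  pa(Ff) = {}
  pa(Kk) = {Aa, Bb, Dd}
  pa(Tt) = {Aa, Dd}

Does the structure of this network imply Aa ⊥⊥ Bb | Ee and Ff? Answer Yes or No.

No

4 paths connect Aa and Bb; each must be blocked for d-separation to hold:
Path 1: Aa → Ee ← Bb
  Ee is a collider and Ee is conditioned on, which opens it — no node blocks this path, so it is active.
Path 2: Aa → Tt ← Dd → Kk ← Bb
  Tt is a collider here and neither Tt nor any of its descendants is conditioned on, so the collider stays closed — the path is blocked at Tt.
Path 3: Aa → Kk ← Bb
  Kk is a collider here and neither Kk nor any of its descendants is conditioned on, so the collider stays closed — the path is blocked at Kk.
Path 4: Aa ← Ff → Ee ← Bb
  Ff is a fork here and Ff is conditioned on, so the path is blocked at Ff.
At least one path is unblocked, so d-separation fails.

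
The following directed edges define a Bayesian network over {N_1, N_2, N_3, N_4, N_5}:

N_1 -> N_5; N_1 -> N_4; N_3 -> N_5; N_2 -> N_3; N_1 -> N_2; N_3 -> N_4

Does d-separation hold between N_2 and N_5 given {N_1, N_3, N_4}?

4 paths connect N_2 and N_5; each must be blocked for d-separation to hold:
Path 1: N_2 → N_3 → N_4 ← N_1 → N_5
  N_3 is a chain here and N_3 is conditioned on, so the path is blocked at N_3.
Path 2: N_2 → N_3 → N_5
  N_3 is a chain here and N_3 is conditioned on, so the path is blocked at N_3.
Path 3: N_2 ← N_1 → N_4 ← N_3 → N_5
  N_1 is a fork here and N_1 is conditioned on, so the path is blocked at N_1.
Path 4: N_2 ← N_1 → N_5
  N_1 is a fork here and N_1 is conditioned on, so the path is blocked at N_1.
All paths are blocked; N_2 ⊥ N_5 | {N_1, N_3, N_4} holds.

Yes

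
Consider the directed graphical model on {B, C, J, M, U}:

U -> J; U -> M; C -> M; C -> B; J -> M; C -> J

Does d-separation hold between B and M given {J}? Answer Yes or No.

No

There are 3 undirected paths between B and M; checking each against the conditioning set {J}:
  1. B ← C → M — C:fork[open] ⇒ active
  2. B ← C → J → M — C:fork[open]; J:chain[blocks] ⇒ blocked
  3. B ← C → J ← U → M — C:fork[open]; J:collider[open]; U:fork[open] ⇒ active
At least one path is unblocked, so d-separation fails.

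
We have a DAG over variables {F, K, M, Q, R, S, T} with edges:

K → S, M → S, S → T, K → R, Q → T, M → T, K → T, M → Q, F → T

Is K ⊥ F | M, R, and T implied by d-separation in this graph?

No — K and F are not d-separated given {M, R, T}.

There are 4 undirected paths between K and F; checking each against the conditioning set {M, R, T}:
  1. K → T ← F — T:collider[open] ⇒ active
  2. K → S ← M → T ← F — S:collider[open]; M:fork[blocks]; T:collider[open] ⇒ blocked
  3. K → S ← M → Q → T ← F — S:collider[open]; M:fork[blocks]; Q:chain[open]; T:collider[open] ⇒ blocked
  4. K → S → T ← F — S:chain[open]; T:collider[open] ⇒ active
Because an active path exists, K and F are not d-separated.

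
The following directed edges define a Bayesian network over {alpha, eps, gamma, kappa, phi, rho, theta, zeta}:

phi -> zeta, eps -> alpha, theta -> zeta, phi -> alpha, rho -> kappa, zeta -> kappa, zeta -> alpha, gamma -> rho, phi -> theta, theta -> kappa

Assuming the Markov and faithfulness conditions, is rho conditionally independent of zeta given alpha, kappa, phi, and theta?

4 paths connect rho and zeta; each must be blocked for d-separation to hold:
Path 1: rho → kappa ← zeta
  kappa is a collider and kappa is conditioned on, which opens it — no node blocks this path, so it is active.
Path 2: rho → kappa ← theta → zeta
  theta is a fork here and theta is conditioned on, so the path is blocked at theta.
Path 3: rho → kappa ← theta ← phi → alpha ← zeta
  theta is a chain here and theta is conditioned on, so the path is blocked at theta.
Path 4: rho → kappa ← theta ← phi → zeta
  theta is a chain here and theta is conditioned on, so the path is blocked at theta.
Since the path rho → kappa ← zeta is active, rho and zeta are not d-separated given {alpha, kappa, phi, theta}.

No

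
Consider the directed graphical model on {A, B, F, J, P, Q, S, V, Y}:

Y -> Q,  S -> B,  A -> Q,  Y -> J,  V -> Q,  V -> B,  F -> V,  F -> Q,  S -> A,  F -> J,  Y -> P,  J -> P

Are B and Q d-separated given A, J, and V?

Yes

Enumerating the 5 paths from B to Q and testing each for blocking by {A, J, V}:
Path 1: B ← S → A → Q
  A is a chain here and A is conditioned on, so the path is blocked at A.
Path 2: B ← V ← F → J ← Y → Q
  V is a chain here and V is conditioned on, so the path is blocked at V.
Path 3: B ← V ← F → J → P ← Y → Q
  V is a chain here and V is conditioned on, so the path is blocked at V.
Path 4: B ← V ← F → Q
  V is a chain here and V is conditioned on, so the path is blocked at V.
Path 5: B ← V → Q
  V is a fork here and V is conditioned on, so the path is blocked at V.
Every path is blocked, so B and Q are d-separated given {A, J, V}.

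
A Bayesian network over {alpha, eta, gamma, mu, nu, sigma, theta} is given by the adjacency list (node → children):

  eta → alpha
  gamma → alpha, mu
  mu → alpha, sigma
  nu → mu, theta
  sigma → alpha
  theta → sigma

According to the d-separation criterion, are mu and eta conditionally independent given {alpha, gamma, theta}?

No

Enumerating the 4 paths from mu to eta and testing each for blocking by {alpha, gamma, theta}:
  1. mu ← gamma → alpha ← eta — gamma:fork[blocks]; alpha:collider[open] ⇒ blocked
  2. mu → alpha ← eta — alpha:collider[open] ⇒ active
  3. mu → sigma → alpha ← eta — sigma:chain[open]; alpha:collider[open] ⇒ active
  4. mu ← nu → theta → sigma → alpha ← eta — nu:fork[open]; theta:chain[blocks]; sigma:chain[open]; alpha:collider[open] ⇒ blocked
At least one path is unblocked, so d-separation fails.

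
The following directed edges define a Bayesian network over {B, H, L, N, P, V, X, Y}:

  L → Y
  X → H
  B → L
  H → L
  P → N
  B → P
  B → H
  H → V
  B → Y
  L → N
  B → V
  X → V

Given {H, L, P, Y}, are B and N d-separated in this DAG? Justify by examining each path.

There are 6 undirected paths between B and N; checking each against the conditioning set {H, L, P, Y}:
  1. B → H → L → N — H:chain[blocks]; L:chain[blocks] ⇒ blocked
  2. B → V ← H → L → N — V:collider[blocks]; H:fork[blocks]; L:chain[blocks] ⇒ blocked
  3. B → V ← X → H → L → N — V:collider[blocks]; X:fork[open]; H:chain[blocks]; L:chain[blocks] ⇒ blocked
  4. B → P → N — P:chain[blocks] ⇒ blocked
  5. B → Y ← L → N — Y:collider[open]; L:fork[blocks] ⇒ blocked
  6. B → L → N — L:chain[blocks] ⇒ blocked
Every path is blocked, so B and N are d-separated given {H, L, P, Y}.

Yes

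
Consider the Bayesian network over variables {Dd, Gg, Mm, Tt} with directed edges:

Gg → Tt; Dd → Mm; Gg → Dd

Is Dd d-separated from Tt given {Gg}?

Yes

Only one path connects Dd and Tt:
Path 1: Dd ← Gg → Tt
  Gg is a fork here and Gg is conditioned on, so the path is blocked at Gg.
Every path is blocked, so Dd and Tt are d-separated given {Gg}.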